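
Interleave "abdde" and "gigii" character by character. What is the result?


Interleaving "abdde" and "gigii":
  Position 0: 'a' from first, 'g' from second => "ag"
  Position 1: 'b' from first, 'i' from second => "bi"
  Position 2: 'd' from first, 'g' from second => "dg"
  Position 3: 'd' from first, 'i' from second => "di"
  Position 4: 'e' from first, 'i' from second => "ei"
Result: agbidgdiei

agbidgdiei


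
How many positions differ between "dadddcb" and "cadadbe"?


Comparing "dadddcb" and "cadadbe" position by position:
  Position 0: 'd' vs 'c' => DIFFER
  Position 1: 'a' vs 'a' => same
  Position 2: 'd' vs 'd' => same
  Position 3: 'd' vs 'a' => DIFFER
  Position 4: 'd' vs 'd' => same
  Position 5: 'c' vs 'b' => DIFFER
  Position 6: 'b' vs 'e' => DIFFER
Positions that differ: 4

4


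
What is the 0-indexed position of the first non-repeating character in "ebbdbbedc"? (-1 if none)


Input: ebbdbbedc
Character frequencies:
  'b': 4
  'c': 1
  'd': 2
  'e': 2
Scanning left to right for freq == 1:
  Position 0 ('e'): freq=2, skip
  Position 1 ('b'): freq=4, skip
  Position 2 ('b'): freq=4, skip
  Position 3 ('d'): freq=2, skip
  Position 4 ('b'): freq=4, skip
  Position 5 ('b'): freq=4, skip
  Position 6 ('e'): freq=2, skip
  Position 7 ('d'): freq=2, skip
  Position 8 ('c'): unique! => answer = 8

8


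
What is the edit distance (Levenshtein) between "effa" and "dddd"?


Computing edit distance: "effa" -> "dddd"
DP table:
           d    d    d    d
      0    1    2    3    4
  e   1    1    2    3    4
  f   2    2    2    3    4
  f   3    3    3    3    4
  a   4    4    4    4    4
Edit distance = dp[4][4] = 4

4


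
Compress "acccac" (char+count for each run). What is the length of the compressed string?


Input: acccac
Runs:
  'a' x 1 => "a1"
  'c' x 3 => "c3"
  'a' x 1 => "a1"
  'c' x 1 => "c1"
Compressed: "a1c3a1c1"
Compressed length: 8

8


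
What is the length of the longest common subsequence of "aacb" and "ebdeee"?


LCS of "aacb" and "ebdeee"
DP table:
           e    b    d    e    e    e
      0    0    0    0    0    0    0
  a   0    0    0    0    0    0    0
  a   0    0    0    0    0    0    0
  c   0    0    0    0    0    0    0
  b   0    0    1    1    1    1    1
LCS length = dp[4][6] = 1

1


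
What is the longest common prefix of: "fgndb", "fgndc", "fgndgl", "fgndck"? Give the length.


Words: fgndb, fgndc, fgndgl, fgndck
  Position 0: all 'f' => match
  Position 1: all 'g' => match
  Position 2: all 'n' => match
  Position 3: all 'd' => match
  Position 4: ('b', 'c', 'g', 'c') => mismatch, stop
LCP = "fgnd" (length 4)

4


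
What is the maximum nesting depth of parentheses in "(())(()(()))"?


Input: "(())(()(()))"
Tracking depth:
  Position 0 '(': depth becomes 1
  Position 1 '(': depth becomes 2
  Position 2 ')': depth becomes 1
  Position 3 ')': depth becomes 0
  Position 4 '(': depth becomes 1
  Position 5 '(': depth becomes 2
  Position 6 ')': depth becomes 1
  Position 7 '(': depth becomes 2
  Position 8 '(': depth becomes 3
  Position 9 ')': depth becomes 2
  Position 10 ')': depth becomes 1
  Position 11 ')': depth becomes 0
Maximum depth reached: 3

3


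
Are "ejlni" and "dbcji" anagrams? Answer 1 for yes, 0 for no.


Strings: "ejlni", "dbcji"
Sorted first:  eijln
Sorted second: bcdij
Differ at position 0: 'e' vs 'b' => not anagrams

0


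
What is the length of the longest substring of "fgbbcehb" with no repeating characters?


Input: "fgbbcehb"
Sliding window (track last position of each char):
  Position 0 ('f'): window [0,0] length 1 -- new best
  Position 1 ('g'): window [0,1] length 2 -- new best
  Position 2 ('b'): window [0,2] length 3 -- new best
  Position 3 ('b'): repeat (last at 2), move window start to 3
  Position 3 ('b'): window [3,3] length 1
  Position 4 ('c'): window [3,4] length 2
  Position 5 ('e'): window [3,5] length 3
  Position 6 ('h'): window [3,6] length 4 -- new best
  Position 7 ('b'): repeat (last at 3), move window start to 4
  Position 7 ('b'): window [4,7] length 4
Longest substring with no repeats: "bceh" with length 4

4


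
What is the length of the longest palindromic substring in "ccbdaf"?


Input: "ccbdaf"
Checking substrings for palindromes:
  [0:2] "cc" (len 2) => palindrome
Longest palindromic substring: "cc" with length 2

2


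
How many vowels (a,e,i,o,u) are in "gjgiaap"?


Input: gjgiaap
Checking each character:
  'g' at position 0: consonant
  'j' at position 1: consonant
  'g' at position 2: consonant
  'i' at position 3: vowel (running total: 1)
  'a' at position 4: vowel (running total: 2)
  'a' at position 5: vowel (running total: 3)
  'p' at position 6: consonant
Total vowels: 3

3


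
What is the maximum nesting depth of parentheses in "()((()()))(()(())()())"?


Input: "()((()()))(()(())()())"
Tracking depth:
  Position 0 '(': depth becomes 1
  Position 1 ')': depth becomes 0
  Position 2 '(': depth becomes 1
  Position 3 '(': depth becomes 2
  Position 4 '(': depth becomes 3
  Position 5 ')': depth becomes 2
  Position 6 '(': depth becomes 3
  Position 7 ')': depth becomes 2
  Position 8 ')': depth becomes 1
  Position 9 ')': depth becomes 0
  Position 10 '(': depth becomes 1
  Position 11 '(': depth becomes 2
  Position 12 ')': depth becomes 1
  Position 13 '(': depth becomes 2
  Position 14 '(': depth becomes 3
  Position 15 ')': depth becomes 2
  Position 16 ')': depth becomes 1
  Position 17 '(': depth becomes 2
  Position 18 ')': depth becomes 1
  Position 19 '(': depth becomes 2
  Position 20 ')': depth becomes 1
  Position 21 ')': depth becomes 0
Maximum depth reached: 3

3


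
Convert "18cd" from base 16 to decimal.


Input: "18cd" in base 16
Positional expansion:
  Digit '1' (value 1) x 16^3 = 4096
  Digit '8' (value 8) x 16^2 = 2048
  Digit 'c' (value 12) x 16^1 = 192
  Digit 'd' (value 13) x 16^0 = 13
Sum = 6349

6349


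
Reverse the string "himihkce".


Input: himihkce
Reading characters right to left:
  Position 7: 'e'
  Position 6: 'c'
  Position 5: 'k'
  Position 4: 'h'
  Position 3: 'i'
  Position 2: 'm'
  Position 1: 'i'
  Position 0: 'h'
Reversed: eckhimih

eckhimih


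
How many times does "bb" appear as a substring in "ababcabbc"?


Searching for "bb" in "ababcabbc"
Scanning each position:
  Position 0: "ab" => no
  Position 1: "ba" => no
  Position 2: "ab" => no
  Position 3: "bc" => no
  Position 4: "ca" => no
  Position 5: "ab" => no
  Position 6: "bb" => MATCH
  Position 7: "bc" => no
Total occurrences: 1

1


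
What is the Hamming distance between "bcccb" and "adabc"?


Comparing "bcccb" and "adabc" position by position:
  Position 0: 'b' vs 'a' => differ
  Position 1: 'c' vs 'd' => differ
  Position 2: 'c' vs 'a' => differ
  Position 3: 'c' vs 'b' => differ
  Position 4: 'b' vs 'c' => differ
Total differences (Hamming distance): 5

5


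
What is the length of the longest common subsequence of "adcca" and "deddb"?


LCS of "adcca" and "deddb"
DP table:
           d    e    d    d    b
      0    0    0    0    0    0
  a   0    0    0    0    0    0
  d   0    1    1    1    1    1
  c   0    1    1    1    1    1
  c   0    1    1    1    1    1
  a   0    1    1    1    1    1
LCS length = dp[5][5] = 1

1


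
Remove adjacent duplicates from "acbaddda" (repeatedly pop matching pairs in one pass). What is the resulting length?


Input: acbaddda
Stack-based adjacent duplicate removal:
  Read 'a': push. Stack: a
  Read 'c': push. Stack: ac
  Read 'b': push. Stack: acb
  Read 'a': push. Stack: acba
  Read 'd': push. Stack: acbad
  Read 'd': matches stack top 'd' => pop. Stack: acba
  Read 'd': push. Stack: acbad
  Read 'a': push. Stack: acbada
Final stack: "acbada" (length 6)

6


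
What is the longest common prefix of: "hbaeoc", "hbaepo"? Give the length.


Words: hbaeoc, hbaepo
  Position 0: all 'h' => match
  Position 1: all 'b' => match
  Position 2: all 'a' => match
  Position 3: all 'e' => match
  Position 4: ('o', 'p') => mismatch, stop
LCP = "hbae" (length 4)

4


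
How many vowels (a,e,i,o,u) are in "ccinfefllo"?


Input: ccinfefllo
Checking each character:
  'c' at position 0: consonant
  'c' at position 1: consonant
  'i' at position 2: vowel (running total: 1)
  'n' at position 3: consonant
  'f' at position 4: consonant
  'e' at position 5: vowel (running total: 2)
  'f' at position 6: consonant
  'l' at position 7: consonant
  'l' at position 8: consonant
  'o' at position 9: vowel (running total: 3)
Total vowels: 3

3


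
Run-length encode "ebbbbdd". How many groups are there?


Input: ebbbbdd
Scanning for consecutive runs:
  Group 1: 'e' x 1 (positions 0-0)
  Group 2: 'b' x 4 (positions 1-4)
  Group 3: 'd' x 2 (positions 5-6)
Total groups: 3

3


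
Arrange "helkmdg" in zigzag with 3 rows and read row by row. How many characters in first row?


Zigzag "helkmdg" into 3 rows:
Placing characters:
  'h' => row 0
  'e' => row 1
  'l' => row 2
  'k' => row 1
  'm' => row 0
  'd' => row 1
  'g' => row 2
Rows:
  Row 0: "hm"
  Row 1: "ekd"
  Row 2: "lg"
First row length: 2

2


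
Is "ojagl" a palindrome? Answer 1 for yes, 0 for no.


Input: ojagl
Reversed: lgajo
  Compare pos 0 ('o') with pos 4 ('l'): MISMATCH
  Compare pos 1 ('j') with pos 3 ('g'): MISMATCH
Result: not a palindrome

0


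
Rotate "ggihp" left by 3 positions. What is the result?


Input: "ggihp", rotate left by 3
First 3 characters: "ggi"
Remaining characters: "hp"
Concatenate remaining + first: "hp" + "ggi" = "hpggi"

hpggi


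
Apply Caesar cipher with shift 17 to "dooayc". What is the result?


Caesar cipher: shift "dooayc" by 17
  'd' (pos 3) + 17 = pos 20 = 'u'
  'o' (pos 14) + 17 = pos 5 = 'f'
  'o' (pos 14) + 17 = pos 5 = 'f'
  'a' (pos 0) + 17 = pos 17 = 'r'
  'y' (pos 24) + 17 = pos 15 = 'p'
  'c' (pos 2) + 17 = pos 19 = 't'
Result: uffrpt

uffrpt


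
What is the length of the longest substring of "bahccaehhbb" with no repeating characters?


Input: "bahccaehhbb"
Sliding window (track last position of each char):
  Position 0 ('b'): window [0,0] length 1 -- new best
  Position 1 ('a'): window [0,1] length 2 -- new best
  Position 2 ('h'): window [0,2] length 3 -- new best
  Position 3 ('c'): window [0,3] length 4 -- new best
  Position 4 ('c'): repeat (last at 3), move window start to 4
  Position 4 ('c'): window [4,4] length 1
  Position 5 ('a'): window [4,5] length 2
  Position 6 ('e'): window [4,6] length 3
  Position 7 ('h'): window [4,7] length 4
  Position 8 ('h'): repeat (last at 7), move window start to 8
  Position 8 ('h'): window [8,8] length 1
  Position 9 ('b'): window [8,9] length 2
  Position 10 ('b'): repeat (last at 9), move window start to 10
  Position 10 ('b'): window [10,10] length 1
Longest substring with no repeats: "bahc" with length 4

4


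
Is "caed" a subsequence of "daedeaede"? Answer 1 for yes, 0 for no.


Check if "caed" is a subsequence of "daedeaede"
Greedy scan:
  Position 0 ('d'): no match needed
  Position 1 ('a'): no match needed
  Position 2 ('e'): no match needed
  Position 3 ('d'): no match needed
  Position 4 ('e'): no match needed
  Position 5 ('a'): no match needed
  Position 6 ('e'): no match needed
  Position 7 ('d'): no match needed
  Position 8 ('e'): no match needed
Only matched 0/4 characters => not a subsequence

0


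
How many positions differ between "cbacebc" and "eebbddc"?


Comparing "cbacebc" and "eebbddc" position by position:
  Position 0: 'c' vs 'e' => DIFFER
  Position 1: 'b' vs 'e' => DIFFER
  Position 2: 'a' vs 'b' => DIFFER
  Position 3: 'c' vs 'b' => DIFFER
  Position 4: 'e' vs 'd' => DIFFER
  Position 5: 'b' vs 'd' => DIFFER
  Position 6: 'c' vs 'c' => same
Positions that differ: 6

6


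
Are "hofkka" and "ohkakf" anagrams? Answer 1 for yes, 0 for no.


Strings: "hofkka", "ohkakf"
Sorted first:  afhkko
Sorted second: afhkko
Sorted forms match => anagrams

1


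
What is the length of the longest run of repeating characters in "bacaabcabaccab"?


Input: "bacaabcabaccab"
Scanning for longest run:
  Position 1 ('a'): new char, reset run to 1
  Position 2 ('c'): new char, reset run to 1
  Position 3 ('a'): new char, reset run to 1
  Position 4 ('a'): continues run of 'a', length=2
  Position 5 ('b'): new char, reset run to 1
  Position 6 ('c'): new char, reset run to 1
  Position 7 ('a'): new char, reset run to 1
  Position 8 ('b'): new char, reset run to 1
  Position 9 ('a'): new char, reset run to 1
  Position 10 ('c'): new char, reset run to 1
  Position 11 ('c'): continues run of 'c', length=2
  Position 12 ('a'): new char, reset run to 1
  Position 13 ('b'): new char, reset run to 1
Longest run: 'a' with length 2

2


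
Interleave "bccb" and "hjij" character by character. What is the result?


Interleaving "bccb" and "hjij":
  Position 0: 'b' from first, 'h' from second => "bh"
  Position 1: 'c' from first, 'j' from second => "cj"
  Position 2: 'c' from first, 'i' from second => "ci"
  Position 3: 'b' from first, 'j' from second => "bj"
Result: bhcjcibj

bhcjcibj


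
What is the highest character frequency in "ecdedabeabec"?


Input: ecdedabeabec
Character counts:
  'a': 2
  'b': 2
  'c': 2
  'd': 2
  'e': 4
Maximum frequency: 4

4


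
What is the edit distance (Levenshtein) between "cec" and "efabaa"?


Computing edit distance: "cec" -> "efabaa"
DP table:
           e    f    a    b    a    a
      0    1    2    3    4    5    6
  c   1    1    2    3    4    5    6
  e   2    1    2    3    4    5    6
  c   3    2    2    3    4    5    6
Edit distance = dp[3][6] = 6

6


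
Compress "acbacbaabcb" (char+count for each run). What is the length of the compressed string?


Input: acbacbaabcb
Runs:
  'a' x 1 => "a1"
  'c' x 1 => "c1"
  'b' x 1 => "b1"
  'a' x 1 => "a1"
  'c' x 1 => "c1"
  'b' x 1 => "b1"
  'a' x 2 => "a2"
  'b' x 1 => "b1"
  'c' x 1 => "c1"
  'b' x 1 => "b1"
Compressed: "a1c1b1a1c1b1a2b1c1b1"
Compressed length: 20

20


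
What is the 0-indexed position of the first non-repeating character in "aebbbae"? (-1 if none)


Input: aebbbae
Character frequencies:
  'a': 2
  'b': 3
  'e': 2
Scanning left to right for freq == 1:
  Position 0 ('a'): freq=2, skip
  Position 1 ('e'): freq=2, skip
  Position 2 ('b'): freq=3, skip
  Position 3 ('b'): freq=3, skip
  Position 4 ('b'): freq=3, skip
  Position 5 ('a'): freq=2, skip
  Position 6 ('e'): freq=2, skip
  No unique character found => answer = -1

-1


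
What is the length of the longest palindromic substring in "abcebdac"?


Input: "abcebdac"
Checking substrings for palindromes:
  No multi-char palindromic substrings found
Longest palindromic substring: "a" with length 1

1


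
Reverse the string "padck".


Input: padck
Reading characters right to left:
  Position 4: 'k'
  Position 3: 'c'
  Position 2: 'd'
  Position 1: 'a'
  Position 0: 'p'
Reversed: kcdap

kcdap


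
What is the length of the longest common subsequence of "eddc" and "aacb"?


LCS of "eddc" and "aacb"
DP table:
           a    a    c    b
      0    0    0    0    0
  e   0    0    0    0    0
  d   0    0    0    0    0
  d   0    0    0    0    0
  c   0    0    0    1    1
LCS length = dp[4][4] = 1

1


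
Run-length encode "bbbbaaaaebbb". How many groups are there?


Input: bbbbaaaaebbb
Scanning for consecutive runs:
  Group 1: 'b' x 4 (positions 0-3)
  Group 2: 'a' x 4 (positions 4-7)
  Group 3: 'e' x 1 (positions 8-8)
  Group 4: 'b' x 3 (positions 9-11)
Total groups: 4

4


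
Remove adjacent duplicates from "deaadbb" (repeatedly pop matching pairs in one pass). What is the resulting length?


Input: deaadbb
Stack-based adjacent duplicate removal:
  Read 'd': push. Stack: d
  Read 'e': push. Stack: de
  Read 'a': push. Stack: dea
  Read 'a': matches stack top 'a' => pop. Stack: de
  Read 'd': push. Stack: ded
  Read 'b': push. Stack: dedb
  Read 'b': matches stack top 'b' => pop. Stack: ded
Final stack: "ded" (length 3)

3


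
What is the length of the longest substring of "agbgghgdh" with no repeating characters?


Input: "agbgghgdh"
Sliding window (track last position of each char):
  Position 0 ('a'): window [0,0] length 1 -- new best
  Position 1 ('g'): window [0,1] length 2 -- new best
  Position 2 ('b'): window [0,2] length 3 -- new best
  Position 3 ('g'): repeat (last at 1), move window start to 2
  Position 3 ('g'): window [2,3] length 2
  Position 4 ('g'): repeat (last at 3), move window start to 4
  Position 4 ('g'): window [4,4] length 1
  Position 5 ('h'): window [4,5] length 2
  Position 6 ('g'): repeat (last at 4), move window start to 5
  Position 6 ('g'): window [5,6] length 2
  Position 7 ('d'): window [5,7] length 3
  Position 8 ('h'): repeat (last at 5), move window start to 6
  Position 8 ('h'): window [6,8] length 3
Longest substring with no repeats: "agb" with length 3

3


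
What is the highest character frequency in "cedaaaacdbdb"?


Input: cedaaaacdbdb
Character counts:
  'a': 4
  'b': 2
  'c': 2
  'd': 3
  'e': 1
Maximum frequency: 4

4


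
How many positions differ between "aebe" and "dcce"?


Comparing "aebe" and "dcce" position by position:
  Position 0: 'a' vs 'd' => DIFFER
  Position 1: 'e' vs 'c' => DIFFER
  Position 2: 'b' vs 'c' => DIFFER
  Position 3: 'e' vs 'e' => same
Positions that differ: 3

3


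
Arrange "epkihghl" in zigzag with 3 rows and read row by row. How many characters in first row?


Zigzag "epkihghl" into 3 rows:
Placing characters:
  'e' => row 0
  'p' => row 1
  'k' => row 2
  'i' => row 1
  'h' => row 0
  'g' => row 1
  'h' => row 2
  'l' => row 1
Rows:
  Row 0: "eh"
  Row 1: "pigl"
  Row 2: "kh"
First row length: 2

2


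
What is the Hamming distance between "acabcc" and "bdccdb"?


Comparing "acabcc" and "bdccdb" position by position:
  Position 0: 'a' vs 'b' => differ
  Position 1: 'c' vs 'd' => differ
  Position 2: 'a' vs 'c' => differ
  Position 3: 'b' vs 'c' => differ
  Position 4: 'c' vs 'd' => differ
  Position 5: 'c' vs 'b' => differ
Total differences (Hamming distance): 6

6


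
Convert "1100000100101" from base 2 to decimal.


Input: "1100000100101" in base 2
Positional expansion:
  Digit '1' (value 1) x 2^12 = 4096
  Digit '1' (value 1) x 2^11 = 2048
  Digit '0' (value 0) x 2^10 = 0
  Digit '0' (value 0) x 2^9 = 0
  Digit '0' (value 0) x 2^8 = 0
  Digit '0' (value 0) x 2^7 = 0
  Digit '0' (value 0) x 2^6 = 0
  Digit '1' (value 1) x 2^5 = 32
  Digit '0' (value 0) x 2^4 = 0
  Digit '0' (value 0) x 2^3 = 0
  Digit '1' (value 1) x 2^2 = 4
  Digit '0' (value 0) x 2^1 = 0
  Digit '1' (value 1) x 2^0 = 1
Sum = 6181

6181


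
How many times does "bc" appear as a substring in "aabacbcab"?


Searching for "bc" in "aabacbcab"
Scanning each position:
  Position 0: "aa" => no
  Position 1: "ab" => no
  Position 2: "ba" => no
  Position 3: "ac" => no
  Position 4: "cb" => no
  Position 5: "bc" => MATCH
  Position 6: "ca" => no
  Position 7: "ab" => no
Total occurrences: 1

1


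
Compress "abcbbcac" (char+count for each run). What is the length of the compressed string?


Input: abcbbcac
Runs:
  'a' x 1 => "a1"
  'b' x 1 => "b1"
  'c' x 1 => "c1"
  'b' x 2 => "b2"
  'c' x 1 => "c1"
  'a' x 1 => "a1"
  'c' x 1 => "c1"
Compressed: "a1b1c1b2c1a1c1"
Compressed length: 14

14


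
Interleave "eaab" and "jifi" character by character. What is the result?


Interleaving "eaab" and "jifi":
  Position 0: 'e' from first, 'j' from second => "ej"
  Position 1: 'a' from first, 'i' from second => "ai"
  Position 2: 'a' from first, 'f' from second => "af"
  Position 3: 'b' from first, 'i' from second => "bi"
Result: ejaiafbi

ejaiafbi


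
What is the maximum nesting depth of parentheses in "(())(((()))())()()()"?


Input: "(())(((()))())()()()"
Tracking depth:
  Position 0 '(': depth becomes 1
  Position 1 '(': depth becomes 2
  Position 2 ')': depth becomes 1
  Position 3 ')': depth becomes 0
  Position 4 '(': depth becomes 1
  Position 5 '(': depth becomes 2
  Position 6 '(': depth becomes 3
  Position 7 '(': depth becomes 4
  Position 8 ')': depth becomes 3
  Position 9 ')': depth becomes 2
  Position 10 ')': depth becomes 1
  Position 11 '(': depth becomes 2
  Position 12 ')': depth becomes 1
  Position 13 ')': depth becomes 0
  Position 14 '(': depth becomes 1
  Position 15 ')': depth becomes 0
  Position 16 '(': depth becomes 1
  Position 17 ')': depth becomes 0
  Position 18 '(': depth becomes 1
  Position 19 ')': depth becomes 0
Maximum depth reached: 4

4


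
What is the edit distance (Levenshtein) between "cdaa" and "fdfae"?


Computing edit distance: "cdaa" -> "fdfae"
DP table:
           f    d    f    a    e
      0    1    2    3    4    5
  c   1    1    2    3    4    5
  d   2    2    1    2    3    4
  a   3    3    2    2    2    3
  a   4    4    3    3    2    3
Edit distance = dp[4][5] = 3

3


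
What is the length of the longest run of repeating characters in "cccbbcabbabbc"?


Input: "cccbbcabbabbc"
Scanning for longest run:
  Position 1 ('c'): continues run of 'c', length=2
  Position 2 ('c'): continues run of 'c', length=3
  Position 3 ('b'): new char, reset run to 1
  Position 4 ('b'): continues run of 'b', length=2
  Position 5 ('c'): new char, reset run to 1
  Position 6 ('a'): new char, reset run to 1
  Position 7 ('b'): new char, reset run to 1
  Position 8 ('b'): continues run of 'b', length=2
  Position 9 ('a'): new char, reset run to 1
  Position 10 ('b'): new char, reset run to 1
  Position 11 ('b'): continues run of 'b', length=2
  Position 12 ('c'): new char, reset run to 1
Longest run: 'c' with length 3

3


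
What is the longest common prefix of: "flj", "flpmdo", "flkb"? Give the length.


Words: flj, flpmdo, flkb
  Position 0: all 'f' => match
  Position 1: all 'l' => match
  Position 2: ('j', 'p', 'k') => mismatch, stop
LCP = "fl" (length 2)

2


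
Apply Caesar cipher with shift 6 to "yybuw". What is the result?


Caesar cipher: shift "yybuw" by 6
  'y' (pos 24) + 6 = pos 4 = 'e'
  'y' (pos 24) + 6 = pos 4 = 'e'
  'b' (pos 1) + 6 = pos 7 = 'h'
  'u' (pos 20) + 6 = pos 0 = 'a'
  'w' (pos 22) + 6 = pos 2 = 'c'
Result: eehac

eehac


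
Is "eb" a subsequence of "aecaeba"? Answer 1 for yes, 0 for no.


Check if "eb" is a subsequence of "aecaeba"
Greedy scan:
  Position 0 ('a'): no match needed
  Position 1 ('e'): matches sub[0] = 'e'
  Position 2 ('c'): no match needed
  Position 3 ('a'): no match needed
  Position 4 ('e'): no match needed
  Position 5 ('b'): matches sub[1] = 'b'
  Position 6 ('a'): no match needed
All 2 characters matched => is a subsequence

1


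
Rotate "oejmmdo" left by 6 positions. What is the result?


Input: "oejmmdo", rotate left by 6
First 6 characters: "oejmmd"
Remaining characters: "o"
Concatenate remaining + first: "o" + "oejmmd" = "ooejmmd"

ooejmmd


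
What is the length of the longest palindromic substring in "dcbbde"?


Input: "dcbbde"
Checking substrings for palindromes:
  [2:4] "bb" (len 2) => palindrome
Longest palindromic substring: "bb" with length 2

2


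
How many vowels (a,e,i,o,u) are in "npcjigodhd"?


Input: npcjigodhd
Checking each character:
  'n' at position 0: consonant
  'p' at position 1: consonant
  'c' at position 2: consonant
  'j' at position 3: consonant
  'i' at position 4: vowel (running total: 1)
  'g' at position 5: consonant
  'o' at position 6: vowel (running total: 2)
  'd' at position 7: consonant
  'h' at position 8: consonant
  'd' at position 9: consonant
Total vowels: 2

2


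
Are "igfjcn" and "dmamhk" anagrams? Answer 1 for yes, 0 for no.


Strings: "igfjcn", "dmamhk"
Sorted first:  cfgijn
Sorted second: adhkmm
Differ at position 0: 'c' vs 'a' => not anagrams

0


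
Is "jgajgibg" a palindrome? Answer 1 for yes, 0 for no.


Input: jgajgibg
Reversed: gbigjagj
  Compare pos 0 ('j') with pos 7 ('g'): MISMATCH
  Compare pos 1 ('g') with pos 6 ('b'): MISMATCH
  Compare pos 2 ('a') with pos 5 ('i'): MISMATCH
  Compare pos 3 ('j') with pos 4 ('g'): MISMATCH
Result: not a palindrome

0


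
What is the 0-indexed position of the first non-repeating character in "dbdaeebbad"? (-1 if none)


Input: dbdaeebbad
Character frequencies:
  'a': 2
  'b': 3
  'd': 3
  'e': 2
Scanning left to right for freq == 1:
  Position 0 ('d'): freq=3, skip
  Position 1 ('b'): freq=3, skip
  Position 2 ('d'): freq=3, skip
  Position 3 ('a'): freq=2, skip
  Position 4 ('e'): freq=2, skip
  Position 5 ('e'): freq=2, skip
  Position 6 ('b'): freq=3, skip
  Position 7 ('b'): freq=3, skip
  Position 8 ('a'): freq=2, skip
  Position 9 ('d'): freq=3, skip
  No unique character found => answer = -1

-1


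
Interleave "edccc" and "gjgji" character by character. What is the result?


Interleaving "edccc" and "gjgji":
  Position 0: 'e' from first, 'g' from second => "eg"
  Position 1: 'd' from first, 'j' from second => "dj"
  Position 2: 'c' from first, 'g' from second => "cg"
  Position 3: 'c' from first, 'j' from second => "cj"
  Position 4: 'c' from first, 'i' from second => "ci"
Result: egdjcgcjci

egdjcgcjci


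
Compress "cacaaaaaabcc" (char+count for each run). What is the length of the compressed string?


Input: cacaaaaaabcc
Runs:
  'c' x 1 => "c1"
  'a' x 1 => "a1"
  'c' x 1 => "c1"
  'a' x 6 => "a6"
  'b' x 1 => "b1"
  'c' x 2 => "c2"
Compressed: "c1a1c1a6b1c2"
Compressed length: 12

12


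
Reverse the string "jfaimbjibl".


Input: jfaimbjibl
Reading characters right to left:
  Position 9: 'l'
  Position 8: 'b'
  Position 7: 'i'
  Position 6: 'j'
  Position 5: 'b'
  Position 4: 'm'
  Position 3: 'i'
  Position 2: 'a'
  Position 1: 'f'
  Position 0: 'j'
Reversed: lbijbmiafj

lbijbmiafj


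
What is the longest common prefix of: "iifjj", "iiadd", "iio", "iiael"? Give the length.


Words: iifjj, iiadd, iio, iiael
  Position 0: all 'i' => match
  Position 1: all 'i' => match
  Position 2: ('f', 'a', 'o', 'a') => mismatch, stop
LCP = "ii" (length 2)

2


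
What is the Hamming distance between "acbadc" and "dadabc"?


Comparing "acbadc" and "dadabc" position by position:
  Position 0: 'a' vs 'd' => differ
  Position 1: 'c' vs 'a' => differ
  Position 2: 'b' vs 'd' => differ
  Position 3: 'a' vs 'a' => same
  Position 4: 'd' vs 'b' => differ
  Position 5: 'c' vs 'c' => same
Total differences (Hamming distance): 4

4


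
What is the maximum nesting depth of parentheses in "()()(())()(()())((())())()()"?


Input: "()()(())()(()())((())())()()"
Tracking depth:
  Position 0 '(': depth becomes 1
  Position 1 ')': depth becomes 0
  Position 2 '(': depth becomes 1
  Position 3 ')': depth becomes 0
  Position 4 '(': depth becomes 1
  Position 5 '(': depth becomes 2
  Position 6 ')': depth becomes 1
  Position 7 ')': depth becomes 0
  Position 8 '(': depth becomes 1
  Position 9 ')': depth becomes 0
  Position 10 '(': depth becomes 1
  Position 11 '(': depth becomes 2
  Position 12 ')': depth becomes 1
  Position 13 '(': depth becomes 2
  Position 14 ')': depth becomes 1
  Position 15 ')': depth becomes 0
  Position 16 '(': depth becomes 1
  Position 17 '(': depth becomes 2
  Position 18 '(': depth becomes 3
  Position 19 ')': depth becomes 2
  Position 20 ')': depth becomes 1
  Position 21 '(': depth becomes 2
  Position 22 ')': depth becomes 1
  Position 23 ')': depth becomes 0
  Position 24 '(': depth becomes 1
  Position 25 ')': depth becomes 0
  Position 26 '(': depth becomes 1
  Position 27 ')': depth becomes 0
Maximum depth reached: 3

3


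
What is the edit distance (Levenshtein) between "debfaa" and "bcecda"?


Computing edit distance: "debfaa" -> "bcecda"
DP table:
           b    c    e    c    d    a
      0    1    2    3    4    5    6
  d   1    1    2    3    4    4    5
  e   2    2    2    2    3    4    5
  b   3    2    3    3    3    4    5
  f   4    3    3    4    4    4    5
  a   5    4    4    4    5    5    4
  a   6    5    5    5    5    6    5
Edit distance = dp[6][6] = 5

5


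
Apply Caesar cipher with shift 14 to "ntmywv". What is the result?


Caesar cipher: shift "ntmywv" by 14
  'n' (pos 13) + 14 = pos 1 = 'b'
  't' (pos 19) + 14 = pos 7 = 'h'
  'm' (pos 12) + 14 = pos 0 = 'a'
  'y' (pos 24) + 14 = pos 12 = 'm'
  'w' (pos 22) + 14 = pos 10 = 'k'
  'v' (pos 21) + 14 = pos 9 = 'j'
Result: bhamkj

bhamkj


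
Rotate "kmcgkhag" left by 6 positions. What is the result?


Input: "kmcgkhag", rotate left by 6
First 6 characters: "kmcgkh"
Remaining characters: "ag"
Concatenate remaining + first: "ag" + "kmcgkh" = "agkmcgkh"

agkmcgkh


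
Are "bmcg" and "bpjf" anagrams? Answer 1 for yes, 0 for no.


Strings: "bmcg", "bpjf"
Sorted first:  bcgm
Sorted second: bfjp
Differ at position 1: 'c' vs 'f' => not anagrams

0


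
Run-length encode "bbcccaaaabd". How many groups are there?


Input: bbcccaaaabd
Scanning for consecutive runs:
  Group 1: 'b' x 2 (positions 0-1)
  Group 2: 'c' x 3 (positions 2-4)
  Group 3: 'a' x 4 (positions 5-8)
  Group 4: 'b' x 1 (positions 9-9)
  Group 5: 'd' x 1 (positions 10-10)
Total groups: 5

5


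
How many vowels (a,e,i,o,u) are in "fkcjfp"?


Input: fkcjfp
Checking each character:
  'f' at position 0: consonant
  'k' at position 1: consonant
  'c' at position 2: consonant
  'j' at position 3: consonant
  'f' at position 4: consonant
  'p' at position 5: consonant
Total vowels: 0

0


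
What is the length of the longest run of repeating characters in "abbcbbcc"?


Input: "abbcbbcc"
Scanning for longest run:
  Position 1 ('b'): new char, reset run to 1
  Position 2 ('b'): continues run of 'b', length=2
  Position 3 ('c'): new char, reset run to 1
  Position 4 ('b'): new char, reset run to 1
  Position 5 ('b'): continues run of 'b', length=2
  Position 6 ('c'): new char, reset run to 1
  Position 7 ('c'): continues run of 'c', length=2
Longest run: 'b' with length 2

2


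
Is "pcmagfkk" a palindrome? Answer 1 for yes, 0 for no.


Input: pcmagfkk
Reversed: kkfgamcp
  Compare pos 0 ('p') with pos 7 ('k'): MISMATCH
  Compare pos 1 ('c') with pos 6 ('k'): MISMATCH
  Compare pos 2 ('m') with pos 5 ('f'): MISMATCH
  Compare pos 3 ('a') with pos 4 ('g'): MISMATCH
Result: not a palindrome

0


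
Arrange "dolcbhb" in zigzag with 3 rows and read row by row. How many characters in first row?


Zigzag "dolcbhb" into 3 rows:
Placing characters:
  'd' => row 0
  'o' => row 1
  'l' => row 2
  'c' => row 1
  'b' => row 0
  'h' => row 1
  'b' => row 2
Rows:
  Row 0: "db"
  Row 1: "och"
  Row 2: "lb"
First row length: 2

2


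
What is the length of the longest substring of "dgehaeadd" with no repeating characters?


Input: "dgehaeadd"
Sliding window (track last position of each char):
  Position 0 ('d'): window [0,0] length 1 -- new best
  Position 1 ('g'): window [0,1] length 2 -- new best
  Position 2 ('e'): window [0,2] length 3 -- new best
  Position 3 ('h'): window [0,3] length 4 -- new best
  Position 4 ('a'): window [0,4] length 5 -- new best
  Position 5 ('e'): repeat (last at 2), move window start to 3
  Position 5 ('e'): window [3,5] length 3
  Position 6 ('a'): repeat (last at 4), move window start to 5
  Position 6 ('a'): window [5,6] length 2
  Position 7 ('d'): window [5,7] length 3
  Position 8 ('d'): repeat (last at 7), move window start to 8
  Position 8 ('d'): window [8,8] length 1
Longest substring with no repeats: "dgeha" with length 5

5


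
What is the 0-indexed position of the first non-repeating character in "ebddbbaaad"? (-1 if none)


Input: ebddbbaaad
Character frequencies:
  'a': 3
  'b': 3
  'd': 3
  'e': 1
Scanning left to right for freq == 1:
  Position 0 ('e'): unique! => answer = 0

0


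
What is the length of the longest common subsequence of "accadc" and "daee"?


LCS of "accadc" and "daee"
DP table:
           d    a    e    e
      0    0    0    0    0
  a   0    0    1    1    1
  c   0    0    1    1    1
  c   0    0    1    1    1
  a   0    0    1    1    1
  d   0    1    1    1    1
  c   0    1    1    1    1
LCS length = dp[6][4] = 1

1


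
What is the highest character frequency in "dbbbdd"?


Input: dbbbdd
Character counts:
  'b': 3
  'd': 3
Maximum frequency: 3

3


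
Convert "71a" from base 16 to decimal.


Input: "71a" in base 16
Positional expansion:
  Digit '7' (value 7) x 16^2 = 1792
  Digit '1' (value 1) x 16^1 = 16
  Digit 'a' (value 10) x 16^0 = 10
Sum = 1818

1818


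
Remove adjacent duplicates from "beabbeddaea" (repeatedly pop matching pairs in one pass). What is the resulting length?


Input: beabbeddaea
Stack-based adjacent duplicate removal:
  Read 'b': push. Stack: b
  Read 'e': push. Stack: be
  Read 'a': push. Stack: bea
  Read 'b': push. Stack: beab
  Read 'b': matches stack top 'b' => pop. Stack: bea
  Read 'e': push. Stack: beae
  Read 'd': push. Stack: beaed
  Read 'd': matches stack top 'd' => pop. Stack: beae
  Read 'a': push. Stack: beaea
  Read 'e': push. Stack: beaeae
  Read 'a': push. Stack: beaeaea
Final stack: "beaeaea" (length 7)

7


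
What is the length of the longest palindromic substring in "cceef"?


Input: "cceef"
Checking substrings for palindromes:
  [0:2] "cc" (len 2) => palindrome
  [2:4] "ee" (len 2) => palindrome
Longest palindromic substring: "cc" with length 2

2


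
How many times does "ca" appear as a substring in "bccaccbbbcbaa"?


Searching for "ca" in "bccaccbbbcbaa"
Scanning each position:
  Position 0: "bc" => no
  Position 1: "cc" => no
  Position 2: "ca" => MATCH
  Position 3: "ac" => no
  Position 4: "cc" => no
  Position 5: "cb" => no
  Position 6: "bb" => no
  Position 7: "bb" => no
  Position 8: "bc" => no
  Position 9: "cb" => no
  Position 10: "ba" => no
  Position 11: "aa" => no
Total occurrences: 1

1


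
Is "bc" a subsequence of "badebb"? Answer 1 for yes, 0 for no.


Check if "bc" is a subsequence of "badebb"
Greedy scan:
  Position 0 ('b'): matches sub[0] = 'b'
  Position 1 ('a'): no match needed
  Position 2 ('d'): no match needed
  Position 3 ('e'): no match needed
  Position 4 ('b'): no match needed
  Position 5 ('b'): no match needed
Only matched 1/2 characters => not a subsequence

0


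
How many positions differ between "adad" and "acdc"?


Comparing "adad" and "acdc" position by position:
  Position 0: 'a' vs 'a' => same
  Position 1: 'd' vs 'c' => DIFFER
  Position 2: 'a' vs 'd' => DIFFER
  Position 3: 'd' vs 'c' => DIFFER
Positions that differ: 3

3


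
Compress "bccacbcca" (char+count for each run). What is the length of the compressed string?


Input: bccacbcca
Runs:
  'b' x 1 => "b1"
  'c' x 2 => "c2"
  'a' x 1 => "a1"
  'c' x 1 => "c1"
  'b' x 1 => "b1"
  'c' x 2 => "c2"
  'a' x 1 => "a1"
Compressed: "b1c2a1c1b1c2a1"
Compressed length: 14

14


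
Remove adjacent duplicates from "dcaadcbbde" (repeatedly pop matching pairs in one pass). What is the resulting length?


Input: dcaadcbbde
Stack-based adjacent duplicate removal:
  Read 'd': push. Stack: d
  Read 'c': push. Stack: dc
  Read 'a': push. Stack: dca
  Read 'a': matches stack top 'a' => pop. Stack: dc
  Read 'd': push. Stack: dcd
  Read 'c': push. Stack: dcdc
  Read 'b': push. Stack: dcdcb
  Read 'b': matches stack top 'b' => pop. Stack: dcdc
  Read 'd': push. Stack: dcdcd
  Read 'e': push. Stack: dcdcde
Final stack: "dcdcde" (length 6)

6


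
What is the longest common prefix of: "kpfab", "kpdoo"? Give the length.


Words: kpfab, kpdoo
  Position 0: all 'k' => match
  Position 1: all 'p' => match
  Position 2: ('f', 'd') => mismatch, stop
LCP = "kp" (length 2)

2


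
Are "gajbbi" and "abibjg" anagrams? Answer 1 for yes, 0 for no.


Strings: "gajbbi", "abibjg"
Sorted first:  abbgij
Sorted second: abbgij
Sorted forms match => anagrams

1


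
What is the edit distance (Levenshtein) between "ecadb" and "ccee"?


Computing edit distance: "ecadb" -> "ccee"
DP table:
           c    c    e    e
      0    1    2    3    4
  e   1    1    2    2    3
  c   2    1    1    2    3
  a   3    2    2    2    3
  d   4    3    3    3    3
  b   5    4    4    4    4
Edit distance = dp[5][4] = 4

4


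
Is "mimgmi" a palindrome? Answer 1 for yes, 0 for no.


Input: mimgmi
Reversed: imgmim
  Compare pos 0 ('m') with pos 5 ('i'): MISMATCH
  Compare pos 1 ('i') with pos 4 ('m'): MISMATCH
  Compare pos 2 ('m') with pos 3 ('g'): MISMATCH
Result: not a palindrome

0


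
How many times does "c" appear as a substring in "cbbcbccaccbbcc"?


Searching for "c" in "cbbcbccaccbbcc"
Scanning each position:
  Position 0: "c" => MATCH
  Position 1: "b" => no
  Position 2: "b" => no
  Position 3: "c" => MATCH
  Position 4: "b" => no
  Position 5: "c" => MATCH
  Position 6: "c" => MATCH
  Position 7: "a" => no
  Position 8: "c" => MATCH
  Position 9: "c" => MATCH
  Position 10: "b" => no
  Position 11: "b" => no
  Position 12: "c" => MATCH
  Position 13: "c" => MATCH
Total occurrences: 8

8


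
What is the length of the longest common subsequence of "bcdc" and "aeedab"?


LCS of "bcdc" and "aeedab"
DP table:
           a    e    e    d    a    b
      0    0    0    0    0    0    0
  b   0    0    0    0    0    0    1
  c   0    0    0    0    0    0    1
  d   0    0    0    0    1    1    1
  c   0    0    0    0    1    1    1
LCS length = dp[4][6] = 1

1


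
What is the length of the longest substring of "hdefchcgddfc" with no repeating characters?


Input: "hdefchcgddfc"
Sliding window (track last position of each char):
  Position 0 ('h'): window [0,0] length 1 -- new best
  Position 1 ('d'): window [0,1] length 2 -- new best
  Position 2 ('e'): window [0,2] length 3 -- new best
  Position 3 ('f'): window [0,3] length 4 -- new best
  Position 4 ('c'): window [0,4] length 5 -- new best
  Position 5 ('h'): repeat (last at 0), move window start to 1
  Position 5 ('h'): window [1,5] length 5
  Position 6 ('c'): repeat (last at 4), move window start to 5
  Position 6 ('c'): window [5,6] length 2
  Position 7 ('g'): window [5,7] length 3
  Position 8 ('d'): window [5,8] length 4
  Position 9 ('d'): repeat (last at 8), move window start to 9
  Position 9 ('d'): window [9,9] length 1
  Position 10 ('f'): window [9,10] length 2
  Position 11 ('c'): window [9,11] length 3
Longest substring with no repeats: "hdefc" with length 5

5


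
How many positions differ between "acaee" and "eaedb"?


Comparing "acaee" and "eaedb" position by position:
  Position 0: 'a' vs 'e' => DIFFER
  Position 1: 'c' vs 'a' => DIFFER
  Position 2: 'a' vs 'e' => DIFFER
  Position 3: 'e' vs 'd' => DIFFER
  Position 4: 'e' vs 'b' => DIFFER
Positions that differ: 5

5


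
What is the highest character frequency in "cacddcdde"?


Input: cacddcdde
Character counts:
  'a': 1
  'c': 3
  'd': 4
  'e': 1
Maximum frequency: 4

4


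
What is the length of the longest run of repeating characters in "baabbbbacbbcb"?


Input: "baabbbbacbbcb"
Scanning for longest run:
  Position 1 ('a'): new char, reset run to 1
  Position 2 ('a'): continues run of 'a', length=2
  Position 3 ('b'): new char, reset run to 1
  Position 4 ('b'): continues run of 'b', length=2
  Position 5 ('b'): continues run of 'b', length=3
  Position 6 ('b'): continues run of 'b', length=4
  Position 7 ('a'): new char, reset run to 1
  Position 8 ('c'): new char, reset run to 1
  Position 9 ('b'): new char, reset run to 1
  Position 10 ('b'): continues run of 'b', length=2
  Position 11 ('c'): new char, reset run to 1
  Position 12 ('b'): new char, reset run to 1
Longest run: 'b' with length 4

4


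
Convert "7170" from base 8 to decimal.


Input: "7170" in base 8
Positional expansion:
  Digit '7' (value 7) x 8^3 = 3584
  Digit '1' (value 1) x 8^2 = 64
  Digit '7' (value 7) x 8^1 = 56
  Digit '0' (value 0) x 8^0 = 0
Sum = 3704

3704


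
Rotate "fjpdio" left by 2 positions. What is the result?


Input: "fjpdio", rotate left by 2
First 2 characters: "fj"
Remaining characters: "pdio"
Concatenate remaining + first: "pdio" + "fj" = "pdiofj"

pdiofj


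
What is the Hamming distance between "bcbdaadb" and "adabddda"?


Comparing "bcbdaadb" and "adabddda" position by position:
  Position 0: 'b' vs 'a' => differ
  Position 1: 'c' vs 'd' => differ
  Position 2: 'b' vs 'a' => differ
  Position 3: 'd' vs 'b' => differ
  Position 4: 'a' vs 'd' => differ
  Position 5: 'a' vs 'd' => differ
  Position 6: 'd' vs 'd' => same
  Position 7: 'b' vs 'a' => differ
Total differences (Hamming distance): 7

7
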